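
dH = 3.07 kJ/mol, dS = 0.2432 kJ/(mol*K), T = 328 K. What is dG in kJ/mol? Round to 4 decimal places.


Gibbs: dG = dH - T*dS (consistent units, dS already in kJ/(mol*K)).
T*dS = 328 * 0.2432 = 79.7696
dG = 3.07 - (79.7696)
dG = -76.6996 kJ/mol, rounded to 4 dp:

-76.6996 kJ/mol


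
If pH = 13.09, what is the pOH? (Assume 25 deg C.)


At 25 deg C, pH + pOH = 14.
pOH = 14 - pH = 14 - 13.09
pOH = 0.91:

0.91


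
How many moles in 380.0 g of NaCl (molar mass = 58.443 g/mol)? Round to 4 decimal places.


n = mass / M
n = 380.0 / 58.443
n = 6.50206184 mol, rounded to 4 dp:

6.5021 mol


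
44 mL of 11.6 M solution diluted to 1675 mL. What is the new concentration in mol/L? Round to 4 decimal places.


Dilution: M1*V1 = M2*V2, solve for M2.
M2 = M1*V1 / V2
M2 = 11.6 * 44 / 1675
M2 = 510.4 / 1675
M2 = 0.30471642 mol/L, rounded to 4 dp:

0.3047 mol/L


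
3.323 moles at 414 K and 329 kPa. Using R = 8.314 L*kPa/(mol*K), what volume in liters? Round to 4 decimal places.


PV = nRT, solve for V = nRT / P.
nRT = 3.323 * 8.314 * 414 = 11437.7527
V = 11437.7527 / 329
V = 34.76520578 L, rounded to 4 dp:

34.7652 L


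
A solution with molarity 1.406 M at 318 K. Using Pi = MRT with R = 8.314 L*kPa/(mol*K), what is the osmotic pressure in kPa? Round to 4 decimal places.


Osmotic pressure (van't Hoff): Pi = M*R*T.
RT = 8.314 * 318 = 2643.852
Pi = 1.406 * 2643.852
Pi = 3717.255912 kPa, rounded to 4 dp:

3717.2559 kPa


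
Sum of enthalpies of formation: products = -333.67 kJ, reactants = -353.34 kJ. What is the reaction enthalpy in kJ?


dH_rxn = sum(dH_f products) - sum(dH_f reactants)
dH_rxn = -333.67 - (-353.34)
dH_rxn = 19.67 kJ:

19.67 kJ


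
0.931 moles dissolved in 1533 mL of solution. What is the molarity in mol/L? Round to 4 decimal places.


Convert volume to liters: V_L = V_mL / 1000.
V_L = 1533 / 1000 = 1.533 L
M = n / V_L = 0.931 / 1.533
M = 0.60730594 mol/L, rounded to 4 dp:

0.6073 mol/L


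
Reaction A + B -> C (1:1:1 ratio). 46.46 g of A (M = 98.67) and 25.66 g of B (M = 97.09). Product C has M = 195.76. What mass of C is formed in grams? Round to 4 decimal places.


Find moles of each reactant; the smaller value is the limiting reagent in a 1:1:1 reaction, so moles_C equals moles of the limiter.
n_A = mass_A / M_A = 46.46 / 98.67 = 0.470862 mol
n_B = mass_B / M_B = 25.66 / 97.09 = 0.264291 mol
Limiting reagent: B (smaller), n_limiting = 0.264291 mol
mass_C = n_limiting * M_C = 0.264291 * 195.76
mass_C = 51.73760616 g, rounded to 4 dp:

51.7376 g


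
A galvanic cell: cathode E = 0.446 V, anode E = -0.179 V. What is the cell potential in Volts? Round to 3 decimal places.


Standard cell potential: E_cell = E_cathode - E_anode.
E_cell = 0.446 - (-0.179)
E_cell = 0.625 V, rounded to 3 dp:

0.625 V


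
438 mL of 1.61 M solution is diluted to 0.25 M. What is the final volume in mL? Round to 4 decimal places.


Dilution: M1*V1 = M2*V2, solve for V2.
V2 = M1*V1 / M2
V2 = 1.61 * 438 / 0.25
V2 = 705.18 / 0.25
V2 = 2820.72 mL, rounded to 4 dp:

2820.7200 mL


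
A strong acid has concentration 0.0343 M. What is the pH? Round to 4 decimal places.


A strong acid dissociates completely, so [H+] equals the given concentration.
pH = -log10([H+]) = -log10(0.0343)
pH = 1.46470588, rounded to 4 dp:

1.4647


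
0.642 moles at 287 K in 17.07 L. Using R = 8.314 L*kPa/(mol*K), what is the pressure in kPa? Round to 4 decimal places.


PV = nRT, solve for P = nRT / V.
nRT = 0.642 * 8.314 * 287 = 1531.8878
P = 1531.8878 / 17.07
P = 89.74152314 kPa, rounded to 4 dp:

89.7415 kPa


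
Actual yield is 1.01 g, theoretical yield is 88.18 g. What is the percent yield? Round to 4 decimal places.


% yield = 100 * actual / theoretical
% yield = 100 * 1.01 / 88.18
% yield = 1.14538444 %, rounded to 4 dp:

1.1454 %


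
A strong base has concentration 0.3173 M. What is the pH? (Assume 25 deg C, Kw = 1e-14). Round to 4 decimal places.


A strong base dissociates completely, so [OH-] equals the given concentration.
pOH = -log10([OH-]) = -log10(0.3173) = 0.49853
pH = 14 - pOH = 14 - 0.49853
pH = 13.50147, rounded to 4 dp:

13.5015


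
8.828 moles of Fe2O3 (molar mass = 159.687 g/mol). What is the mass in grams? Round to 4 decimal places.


mass = n * M
mass = 8.828 * 159.687
mass = 1409.716836 g, rounded to 4 dp:

1409.7168 g


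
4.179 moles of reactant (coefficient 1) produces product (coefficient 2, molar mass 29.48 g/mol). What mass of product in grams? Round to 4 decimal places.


Use the coefficient ratio to convert reactant moles to product moles, then multiply by the product's molar mass.
moles_P = moles_R * (coeff_P / coeff_R) = 4.179 * (2/1) = 8.358
mass_P = moles_P * M_P = 8.358 * 29.48
mass_P = 246.39384 g, rounded to 4 dp:

246.3938 g


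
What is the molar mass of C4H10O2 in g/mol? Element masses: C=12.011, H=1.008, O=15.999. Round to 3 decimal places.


M = sum(count * atomic_mass) over atoms.
M = 4*12.011 + 10*1.008 + 2*15.999
M = 48.044 + 10.08 + 31.998
M = 90.122 g/mol, rounded to 3 dp:

90.122 g/mol


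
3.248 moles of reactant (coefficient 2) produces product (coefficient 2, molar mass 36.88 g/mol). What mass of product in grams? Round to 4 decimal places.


Use the coefficient ratio to convert reactant moles to product moles, then multiply by the product's molar mass.
moles_P = moles_R * (coeff_P / coeff_R) = 3.248 * (2/2) = 3.248
mass_P = moles_P * M_P = 3.248 * 36.88
mass_P = 119.78624 g, rounded to 4 dp:

119.7862 g


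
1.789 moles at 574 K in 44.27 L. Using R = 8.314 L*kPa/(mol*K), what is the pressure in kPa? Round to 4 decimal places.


PV = nRT, solve for P = nRT / V.
nRT = 1.789 * 8.314 * 574 = 8537.5302
P = 8537.5302 / 44.27
P = 192.85137113 kPa, rounded to 4 dp:

192.8514 kPa


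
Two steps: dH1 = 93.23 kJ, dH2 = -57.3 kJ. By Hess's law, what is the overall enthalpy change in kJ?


Hess's law: enthalpy is a state function, so add the step enthalpies.
dH_total = dH1 + dH2 = 93.23 + (-57.3)
dH_total = 35.93 kJ:

35.93 kJ


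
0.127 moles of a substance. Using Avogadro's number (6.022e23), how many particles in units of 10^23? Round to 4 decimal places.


N = n * NA, then divide by 1e23 for the requested units.
N / 1e23 = n * 6.022
N / 1e23 = 0.127 * 6.022
N / 1e23 = 0.764794, rounded to 4 dp:

0.7648


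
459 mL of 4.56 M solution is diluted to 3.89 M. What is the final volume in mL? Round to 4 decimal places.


Dilution: M1*V1 = M2*V2, solve for V2.
V2 = M1*V1 / M2
V2 = 4.56 * 459 / 3.89
V2 = 2093.04 / 3.89
V2 = 538.05655527 mL, rounded to 4 dp:

538.0566 mL


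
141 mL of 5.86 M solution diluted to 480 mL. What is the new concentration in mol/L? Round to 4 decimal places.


Dilution: M1*V1 = M2*V2, solve for M2.
M2 = M1*V1 / V2
M2 = 5.86 * 141 / 480
M2 = 826.26 / 480
M2 = 1.721375 mol/L, rounded to 4 dp:

1.7214 mol/L


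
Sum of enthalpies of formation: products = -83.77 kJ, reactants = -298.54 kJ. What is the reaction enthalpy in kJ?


dH_rxn = sum(dH_f products) - sum(dH_f reactants)
dH_rxn = -83.77 - (-298.54)
dH_rxn = 214.77 kJ:

214.77 kJ


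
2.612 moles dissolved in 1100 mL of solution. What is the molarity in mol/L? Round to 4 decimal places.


Convert volume to liters: V_L = V_mL / 1000.
V_L = 1100 / 1000 = 1.1 L
M = n / V_L = 2.612 / 1.1
M = 2.37454545 mol/L, rounded to 4 dp:

2.3745 mol/L


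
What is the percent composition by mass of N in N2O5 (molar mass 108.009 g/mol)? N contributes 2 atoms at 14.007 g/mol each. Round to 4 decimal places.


pct = 100 * (n_elem * M_elem) / M_total
mass_contribution = 2 * 14.007 = 28.014 g/mol
pct = 100 * 28.014 / 108.009
pct = 25.93672749 %, rounded to 4 dp:

25.9367 %


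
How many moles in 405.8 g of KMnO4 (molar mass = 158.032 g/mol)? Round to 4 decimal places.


n = mass / M
n = 405.8 / 158.032
n = 2.56783436 mol, rounded to 4 dp:

2.5678 mol


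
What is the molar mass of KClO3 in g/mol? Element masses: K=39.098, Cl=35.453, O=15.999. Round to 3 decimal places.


M = sum(count * atomic_mass) over atoms.
M = 1*39.098 + 1*35.453 + 3*15.999
M = 39.098 + 35.453 + 47.997
M = 122.548 g/mol, rounded to 3 dp:

122.548 g/mol


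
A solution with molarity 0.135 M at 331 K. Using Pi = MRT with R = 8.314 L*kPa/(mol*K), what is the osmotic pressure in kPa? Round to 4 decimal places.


Osmotic pressure (van't Hoff): Pi = M*R*T.
RT = 8.314 * 331 = 2751.934
Pi = 0.135 * 2751.934
Pi = 371.51109 kPa, rounded to 4 dp:

371.5111 kPa


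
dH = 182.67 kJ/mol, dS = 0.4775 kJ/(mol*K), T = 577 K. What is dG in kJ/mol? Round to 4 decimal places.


Gibbs: dG = dH - T*dS (consistent units, dS already in kJ/(mol*K)).
T*dS = 577 * 0.4775 = 275.5175
dG = 182.67 - (275.5175)
dG = -92.8475 kJ/mol, rounded to 4 dp:

-92.8475 kJ/mol


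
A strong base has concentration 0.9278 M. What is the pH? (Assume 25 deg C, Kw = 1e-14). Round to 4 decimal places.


A strong base dissociates completely, so [OH-] equals the given concentration.
pOH = -log10([OH-]) = -log10(0.9278) = 0.032546
pH = 14 - pOH = 14 - 0.032546
pH = 13.967454, rounded to 4 dp:

13.9675


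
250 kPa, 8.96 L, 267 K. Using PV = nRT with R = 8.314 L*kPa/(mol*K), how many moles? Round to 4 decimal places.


PV = nRT, solve for n = PV / (RT).
PV = 250 * 8.96 = 2240.0
RT = 8.314 * 267 = 2219.838
n = 2240.0 / 2219.838
n = 1.00908264 mol, rounded to 4 dp:

1.0091 mol


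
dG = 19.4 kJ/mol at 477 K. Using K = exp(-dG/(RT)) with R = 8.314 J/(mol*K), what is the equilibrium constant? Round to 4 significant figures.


dG is in kJ/mol; multiply by 1000 to match R in J/(mol*K).
RT = 8.314 * 477 = 3965.778 J/mol
exponent = -dG*1000 / (RT) = -(19.4*1000) / 3965.778 = -4.89185224
K = exp(-4.89185224)
K = 0.0075075039, rounded to 4 significant figures:

0.007508


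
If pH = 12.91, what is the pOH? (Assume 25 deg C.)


At 25 deg C, pH + pOH = 14.
pOH = 14 - pH = 14 - 12.91
pOH = 1.09:

1.09


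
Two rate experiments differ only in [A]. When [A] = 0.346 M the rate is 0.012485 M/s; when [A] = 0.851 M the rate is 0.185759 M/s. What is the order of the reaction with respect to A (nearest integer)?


Rate is proportional to [A]^n, so rate2/rate1 = ([A]2/[A]1)^n. Take logs to solve for n.
rate2/rate1 = 0.185759 / 0.012485 = 14.8786
[A]2/[A]1 = 0.851 / 0.346 = 2.4595
n = ln(14.8786) / ln(2.4595) = 3.0
Nearest integer order:

3


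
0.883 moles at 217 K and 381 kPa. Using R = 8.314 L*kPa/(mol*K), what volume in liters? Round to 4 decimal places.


PV = nRT, solve for V = nRT / P.
nRT = 0.883 * 8.314 * 217 = 1593.0539
V = 1593.0539 / 381
V = 4.18124383 L, rounded to 4 dp:

4.1812 L


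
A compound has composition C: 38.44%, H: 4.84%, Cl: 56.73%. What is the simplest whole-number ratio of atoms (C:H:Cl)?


Assume 100 g of compound, divide each mass% by atomic mass to get moles, then normalize by the smallest to get a raw atom ratio.
Moles per 100 g: C: 38.44/12.011 = 3.2004, H: 4.84/1.008 = 4.8016, Cl: 56.73/35.453 = 1.6001
Raw ratio (divide by min = 1.6001): C: 2.0, H: 3.001, Cl: 1.0
Multiply by 1 to clear fractions: C: 2.0 ~= 2, H: 3.001 ~= 3, Cl: 1.0 ~= 1
Reduce by GCD to get the simplest whole-number ratio:

2:3:1


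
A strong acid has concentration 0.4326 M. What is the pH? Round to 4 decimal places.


A strong acid dissociates completely, so [H+] equals the given concentration.
pH = -log10([H+]) = -log10(0.4326)
pH = 0.36391348, rounded to 4 dp:

0.3639


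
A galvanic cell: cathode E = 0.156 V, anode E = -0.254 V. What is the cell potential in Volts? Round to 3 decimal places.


Standard cell potential: E_cell = E_cathode - E_anode.
E_cell = 0.156 - (-0.254)
E_cell = 0.41 V, rounded to 3 dp:

0.410 V


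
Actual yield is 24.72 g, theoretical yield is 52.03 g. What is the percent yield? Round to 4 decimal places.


% yield = 100 * actual / theoretical
% yield = 100 * 24.72 / 52.03
% yield = 47.51105132 %, rounded to 4 dp:

47.5111 %


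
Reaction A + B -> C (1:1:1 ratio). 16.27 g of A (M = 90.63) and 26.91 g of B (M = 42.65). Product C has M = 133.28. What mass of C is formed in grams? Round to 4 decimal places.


Find moles of each reactant; the smaller value is the limiting reagent in a 1:1:1 reaction, so moles_C equals moles of the limiter.
n_A = mass_A / M_A = 16.27 / 90.63 = 0.179521 mol
n_B = mass_B / M_B = 26.91 / 42.65 = 0.63095 mol
Limiting reagent: A (smaller), n_limiting = 0.179521 mol
mass_C = n_limiting * M_C = 0.179521 * 133.28
mass_C = 23.92655888 g, rounded to 4 dp:

23.9266 g


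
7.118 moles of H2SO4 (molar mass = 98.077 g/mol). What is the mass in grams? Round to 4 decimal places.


mass = n * M
mass = 7.118 * 98.077
mass = 698.112086 g, rounded to 4 dp:

698.1121 g


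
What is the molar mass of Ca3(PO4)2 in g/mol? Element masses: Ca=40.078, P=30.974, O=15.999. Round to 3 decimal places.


M = sum(count * atomic_mass) over atoms.
M = 3*40.078 + 2*30.974 + 8*15.999
M = 120.234 + 61.948 + 127.992
M = 310.174 g/mol, rounded to 3 dp:

310.174 g/mol


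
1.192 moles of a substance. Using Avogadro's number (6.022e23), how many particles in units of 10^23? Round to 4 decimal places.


N = n * NA, then divide by 1e23 for the requested units.
N / 1e23 = n * 6.022
N / 1e23 = 1.192 * 6.022
N / 1e23 = 7.178224, rounded to 4 dp:

7.1782


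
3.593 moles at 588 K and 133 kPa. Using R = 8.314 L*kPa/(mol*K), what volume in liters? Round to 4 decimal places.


PV = nRT, solve for V = nRT / P.
nRT = 3.593 * 8.314 * 588 = 17564.8548
V = 17564.8548 / 133
V = 132.06657744 L, rounded to 4 dp:

132.0666 L


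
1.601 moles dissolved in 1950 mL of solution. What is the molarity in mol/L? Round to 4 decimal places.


Convert volume to liters: V_L = V_mL / 1000.
V_L = 1950 / 1000 = 1.95 L
M = n / V_L = 1.601 / 1.95
M = 0.82102564 mol/L, rounded to 4 dp:

0.8210 mol/L


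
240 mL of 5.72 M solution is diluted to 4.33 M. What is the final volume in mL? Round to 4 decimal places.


Dilution: M1*V1 = M2*V2, solve for V2.
V2 = M1*V1 / M2
V2 = 5.72 * 240 / 4.33
V2 = 1372.8 / 4.33
V2 = 317.04387991 mL, rounded to 4 dp:

317.0439 mL


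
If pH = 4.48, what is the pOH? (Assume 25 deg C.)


At 25 deg C, pH + pOH = 14.
pOH = 14 - pH = 14 - 4.48
pOH = 9.52:

9.52


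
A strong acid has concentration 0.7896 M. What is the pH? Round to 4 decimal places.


A strong acid dissociates completely, so [H+] equals the given concentration.
pH = -log10([H+]) = -log10(0.7896)
pH = 0.10259286, rounded to 4 dp:

0.1026


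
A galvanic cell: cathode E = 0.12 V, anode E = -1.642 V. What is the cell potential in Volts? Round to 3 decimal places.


Standard cell potential: E_cell = E_cathode - E_anode.
E_cell = 0.12 - (-1.642)
E_cell = 1.762 V, rounded to 3 dp:

1.762 V


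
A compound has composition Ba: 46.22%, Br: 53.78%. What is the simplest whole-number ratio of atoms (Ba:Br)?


Assume 100 g of compound, divide each mass% by atomic mass to get moles, then normalize by the smallest to get a raw atom ratio.
Moles per 100 g: Ba: 46.22/137.327 = 0.3366, Br: 53.78/79.904 = 0.6731
Raw ratio (divide by min = 0.3366): Ba: 1.0, Br: 2.0
Multiply by 1 to clear fractions: Ba: 1.0 ~= 1, Br: 2.0 ~= 2
Reduce by GCD to get the simplest whole-number ratio:

1:2


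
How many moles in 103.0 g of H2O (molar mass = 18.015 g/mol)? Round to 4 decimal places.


n = mass / M
n = 103.0 / 18.015
n = 5.71745767 mol, rounded to 4 dp:

5.7175 mol


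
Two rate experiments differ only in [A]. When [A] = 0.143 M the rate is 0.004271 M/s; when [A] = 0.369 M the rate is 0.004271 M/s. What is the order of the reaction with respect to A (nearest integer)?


Rate is proportional to [A]^n, so rate2/rate1 = ([A]2/[A]1)^n. Take logs to solve for n.
rate2/rate1 = 0.004271 / 0.004271 = 1.0
[A]2/[A]1 = 0.369 / 0.143 = 2.5804
n = ln(1.0) / ln(2.5804) = 0.0
Nearest integer order:

0


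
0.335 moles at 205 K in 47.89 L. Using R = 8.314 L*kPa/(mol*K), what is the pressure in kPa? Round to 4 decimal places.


PV = nRT, solve for P = nRT / V.
nRT = 0.335 * 8.314 * 205 = 570.964
P = 570.964 / 47.89
P = 11.92240551 kPa, rounded to 4 dp:

11.9224 kPa


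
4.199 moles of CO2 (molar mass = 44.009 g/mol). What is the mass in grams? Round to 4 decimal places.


mass = n * M
mass = 4.199 * 44.009
mass = 184.793791 g, rounded to 4 dp:

184.7938 g


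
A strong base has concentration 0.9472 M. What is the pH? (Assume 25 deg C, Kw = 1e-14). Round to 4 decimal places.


A strong base dissociates completely, so [OH-] equals the given concentration.
pOH = -log10([OH-]) = -log10(0.9472) = 0.023558
pH = 14 - pOH = 14 - 0.023558
pH = 13.976442, rounded to 4 dp:

13.9764


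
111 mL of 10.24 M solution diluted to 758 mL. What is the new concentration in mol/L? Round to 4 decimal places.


Dilution: M1*V1 = M2*V2, solve for M2.
M2 = M1*V1 / V2
M2 = 10.24 * 111 / 758
M2 = 1136.64 / 758
M2 = 1.49952507 mol/L, rounded to 4 dp:

1.4995 mol/L


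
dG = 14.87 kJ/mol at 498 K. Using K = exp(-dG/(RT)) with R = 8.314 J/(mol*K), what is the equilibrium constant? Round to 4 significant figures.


dG is in kJ/mol; multiply by 1000 to match R in J/(mol*K).
RT = 8.314 * 498 = 4140.372 J/mol
exponent = -dG*1000 / (RT) = -(14.87*1000) / 4140.372 = -3.59146473
K = exp(-3.59146473)
K = 0.027557936, rounded to 4 significant figures:

0.02756


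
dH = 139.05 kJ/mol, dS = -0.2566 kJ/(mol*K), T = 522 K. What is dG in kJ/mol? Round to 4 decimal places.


Gibbs: dG = dH - T*dS (consistent units, dS already in kJ/(mol*K)).
T*dS = 522 * -0.2566 = -133.9452
dG = 139.05 - (-133.9452)
dG = 272.9952 kJ/mol, rounded to 4 dp:

272.9952 kJ/mol


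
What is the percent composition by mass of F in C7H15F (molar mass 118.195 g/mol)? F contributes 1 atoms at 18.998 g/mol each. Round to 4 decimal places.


pct = 100 * (n_elem * M_elem) / M_total
mass_contribution = 1 * 18.998 = 18.998 g/mol
pct = 100 * 18.998 / 118.195
pct = 16.07343796 %, rounded to 4 dp:

16.0734 %


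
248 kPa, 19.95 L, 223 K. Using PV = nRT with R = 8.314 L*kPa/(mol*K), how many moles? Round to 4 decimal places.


PV = nRT, solve for n = PV / (RT).
PV = 248 * 19.95 = 4947.6
RT = 8.314 * 223 = 1854.022
n = 4947.6 / 1854.022
n = 2.66857675 mol, rounded to 4 dp:

2.6686 mol


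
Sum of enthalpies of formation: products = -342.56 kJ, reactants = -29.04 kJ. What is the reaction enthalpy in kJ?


dH_rxn = sum(dH_f products) - sum(dH_f reactants)
dH_rxn = -342.56 - (-29.04)
dH_rxn = -313.52 kJ:

-313.52 kJ


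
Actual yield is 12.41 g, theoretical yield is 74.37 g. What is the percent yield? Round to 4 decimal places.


% yield = 100 * actual / theoretical
% yield = 100 * 12.41 / 74.37
% yield = 16.68683609 %, rounded to 4 dp:

16.6868 %


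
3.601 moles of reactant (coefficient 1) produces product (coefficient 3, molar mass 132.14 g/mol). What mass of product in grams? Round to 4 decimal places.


Use the coefficient ratio to convert reactant moles to product moles, then multiply by the product's molar mass.
moles_P = moles_R * (coeff_P / coeff_R) = 3.601 * (3/1) = 10.803
mass_P = moles_P * M_P = 10.803 * 132.14
mass_P = 1427.50842 g, rounded to 4 dp:

1427.5084 g


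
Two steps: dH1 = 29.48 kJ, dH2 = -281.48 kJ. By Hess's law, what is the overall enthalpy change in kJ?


Hess's law: enthalpy is a state function, so add the step enthalpies.
dH_total = dH1 + dH2 = 29.48 + (-281.48)
dH_total = -252.0 kJ:

-252.00 kJ


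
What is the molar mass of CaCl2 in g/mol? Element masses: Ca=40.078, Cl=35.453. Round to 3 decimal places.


M = sum(count * atomic_mass) over atoms.
M = 1*40.078 + 2*35.453
M = 40.078 + 70.906
M = 110.984 g/mol, rounded to 3 dp:

110.984 g/mol


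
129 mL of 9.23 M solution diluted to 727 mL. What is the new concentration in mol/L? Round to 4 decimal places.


Dilution: M1*V1 = M2*V2, solve for M2.
M2 = M1*V1 / V2
M2 = 9.23 * 129 / 727
M2 = 1190.67 / 727
M2 = 1.63778542 mol/L, rounded to 4 dp:

1.6378 mol/L


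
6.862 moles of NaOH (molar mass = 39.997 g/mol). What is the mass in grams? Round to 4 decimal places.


mass = n * M
mass = 6.862 * 39.997
mass = 274.459414 g, rounded to 4 dp:

274.4594 g


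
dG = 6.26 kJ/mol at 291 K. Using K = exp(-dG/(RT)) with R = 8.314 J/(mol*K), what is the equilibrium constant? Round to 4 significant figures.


dG is in kJ/mol; multiply by 1000 to match R in J/(mol*K).
RT = 8.314 * 291 = 2419.374 J/mol
exponent = -dG*1000 / (RT) = -(6.26*1000) / 2419.374 = -2.58744617
K = exp(-2.58744617)
K = 0.075211873, rounded to 4 significant figures:

0.07521


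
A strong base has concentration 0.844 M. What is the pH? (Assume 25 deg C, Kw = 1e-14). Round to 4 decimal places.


A strong base dissociates completely, so [OH-] equals the given concentration.
pOH = -log10([OH-]) = -log10(0.844) = 0.073658
pH = 14 - pOH = 14 - 0.073658
pH = 13.926342, rounded to 4 dp:

13.9263


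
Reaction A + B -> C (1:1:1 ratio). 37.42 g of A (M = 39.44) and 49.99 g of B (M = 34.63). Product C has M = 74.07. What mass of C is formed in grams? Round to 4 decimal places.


Find moles of each reactant; the smaller value is the limiting reagent in a 1:1:1 reaction, so moles_C equals moles of the limiter.
n_A = mass_A / M_A = 37.42 / 39.44 = 0.948783 mol
n_B = mass_B / M_B = 49.99 / 34.63 = 1.443546 mol
Limiting reagent: A (smaller), n_limiting = 0.948783 mol
mass_C = n_limiting * M_C = 0.948783 * 74.07
mass_C = 70.27635681 g, rounded to 4 dp:

70.2764 g


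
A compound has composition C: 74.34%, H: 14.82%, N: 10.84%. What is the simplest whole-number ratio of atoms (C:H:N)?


Assume 100 g of compound, divide each mass% by atomic mass to get moles, then normalize by the smallest to get a raw atom ratio.
Moles per 100 g: C: 74.34/12.011 = 6.1893, H: 14.82/1.008 = 14.7024, N: 10.84/14.007 = 0.7739
Raw ratio (divide by min = 0.7739): C: 7.998, H: 18.998, N: 1.0
Multiply by 1 to clear fractions: C: 7.998 ~= 8, H: 18.998 ~= 19, N: 1.0 ~= 1
Reduce by GCD to get the simplest whole-number ratio:

8:19:1


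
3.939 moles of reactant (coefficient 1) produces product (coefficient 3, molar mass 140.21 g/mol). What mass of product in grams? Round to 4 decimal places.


Use the coefficient ratio to convert reactant moles to product moles, then multiply by the product's molar mass.
moles_P = moles_R * (coeff_P / coeff_R) = 3.939 * (3/1) = 11.817
mass_P = moles_P * M_P = 11.817 * 140.21
mass_P = 1656.86157 g, rounded to 4 dp:

1656.8616 g


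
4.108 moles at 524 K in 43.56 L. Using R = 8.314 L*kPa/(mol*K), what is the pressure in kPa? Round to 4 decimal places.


PV = nRT, solve for P = nRT / V.
nRT = 4.108 * 8.314 * 524 = 17896.6499
P = 17896.6499 / 43.56
P = 410.85054867 kPa, rounded to 4 dp:

410.8505 kPa


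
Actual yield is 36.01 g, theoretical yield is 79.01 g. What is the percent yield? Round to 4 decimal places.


% yield = 100 * actual / theoretical
% yield = 100 * 36.01 / 79.01
% yield = 45.5765093 %, rounded to 4 dp:

45.5765 %


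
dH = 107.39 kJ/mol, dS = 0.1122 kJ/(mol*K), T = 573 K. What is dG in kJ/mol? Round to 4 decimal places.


Gibbs: dG = dH - T*dS (consistent units, dS already in kJ/(mol*K)).
T*dS = 573 * 0.1122 = 64.2906
dG = 107.39 - (64.2906)
dG = 43.0994 kJ/mol, rounded to 4 dp:

43.0994 kJ/mol


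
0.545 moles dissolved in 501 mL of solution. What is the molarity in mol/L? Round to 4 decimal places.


Convert volume to liters: V_L = V_mL / 1000.
V_L = 501 / 1000 = 0.501 L
M = n / V_L = 0.545 / 0.501
M = 1.08782435 mol/L, rounded to 4 dp:

1.0878 mol/L


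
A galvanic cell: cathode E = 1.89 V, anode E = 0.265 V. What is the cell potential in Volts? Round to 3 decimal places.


Standard cell potential: E_cell = E_cathode - E_anode.
E_cell = 1.89 - (0.265)
E_cell = 1.625 V, rounded to 3 dp:

1.625 V


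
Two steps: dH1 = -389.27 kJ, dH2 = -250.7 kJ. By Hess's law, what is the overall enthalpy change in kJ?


Hess's law: enthalpy is a state function, so add the step enthalpies.
dH_total = dH1 + dH2 = -389.27 + (-250.7)
dH_total = -639.97 kJ:

-639.97 kJ


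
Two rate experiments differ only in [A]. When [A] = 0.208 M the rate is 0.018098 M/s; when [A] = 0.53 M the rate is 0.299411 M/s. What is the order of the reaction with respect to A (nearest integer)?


Rate is proportional to [A]^n, so rate2/rate1 = ([A]2/[A]1)^n. Take logs to solve for n.
rate2/rate1 = 0.299411 / 0.018098 = 16.5439
[A]2/[A]1 = 0.53 / 0.208 = 2.5481
n = ln(16.5439) / ln(2.5481) = 3.0
Nearest integer order:

3


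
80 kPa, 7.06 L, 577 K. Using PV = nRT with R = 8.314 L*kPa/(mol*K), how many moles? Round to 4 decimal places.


PV = nRT, solve for n = PV / (RT).
PV = 80 * 7.06 = 564.8
RT = 8.314 * 577 = 4797.178
n = 564.8 / 4797.178
n = 0.11773589 mol, rounded to 4 dp:

0.1177 mol


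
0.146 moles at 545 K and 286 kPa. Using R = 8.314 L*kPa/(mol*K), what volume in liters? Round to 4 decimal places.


PV = nRT, solve for V = nRT / P.
nRT = 0.146 * 8.314 * 545 = 661.545
V = 661.545 / 286
V = 2.31309441 L, rounded to 4 dp:

2.3131 L


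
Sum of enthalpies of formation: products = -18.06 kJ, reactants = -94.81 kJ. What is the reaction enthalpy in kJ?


dH_rxn = sum(dH_f products) - sum(dH_f reactants)
dH_rxn = -18.06 - (-94.81)
dH_rxn = 76.75 kJ:

76.75 kJ


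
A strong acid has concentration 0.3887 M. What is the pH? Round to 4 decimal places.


A strong acid dissociates completely, so [H+] equals the given concentration.
pH = -log10([H+]) = -log10(0.3887)
pH = 0.41038546, rounded to 4 dp:

0.4104


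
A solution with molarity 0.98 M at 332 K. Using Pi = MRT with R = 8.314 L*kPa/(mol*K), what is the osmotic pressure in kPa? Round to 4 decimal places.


Osmotic pressure (van't Hoff): Pi = M*R*T.
RT = 8.314 * 332 = 2760.248
Pi = 0.98 * 2760.248
Pi = 2705.04304 kPa, rounded to 4 dp:

2705.0430 kPa


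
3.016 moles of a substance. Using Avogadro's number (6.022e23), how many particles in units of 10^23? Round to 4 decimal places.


N = n * NA, then divide by 1e23 for the requested units.
N / 1e23 = n * 6.022
N / 1e23 = 3.016 * 6.022
N / 1e23 = 18.162352, rounded to 4 dp:

18.1624


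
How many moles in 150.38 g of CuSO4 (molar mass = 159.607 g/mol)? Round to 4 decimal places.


n = mass / M
n = 150.38 / 159.607
n = 0.94218925 mol, rounded to 4 dp:

0.9422 mol


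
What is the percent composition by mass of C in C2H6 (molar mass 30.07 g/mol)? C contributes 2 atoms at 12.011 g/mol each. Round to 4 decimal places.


pct = 100 * (n_elem * M_elem) / M_total
mass_contribution = 2 * 12.011 = 24.022 g/mol
pct = 100 * 24.022 / 30.07
pct = 79.8869305 %, rounded to 4 dp:

79.8869 %


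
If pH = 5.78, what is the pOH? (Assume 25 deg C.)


At 25 deg C, pH + pOH = 14.
pOH = 14 - pH = 14 - 5.78
pOH = 8.22:

8.22


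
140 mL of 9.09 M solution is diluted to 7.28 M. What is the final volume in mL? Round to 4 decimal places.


Dilution: M1*V1 = M2*V2, solve for V2.
V2 = M1*V1 / M2
V2 = 9.09 * 140 / 7.28
V2 = 1272.6 / 7.28
V2 = 174.80769231 mL, rounded to 4 dp:

174.8077 mL


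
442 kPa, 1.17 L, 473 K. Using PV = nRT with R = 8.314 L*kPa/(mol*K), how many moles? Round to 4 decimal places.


PV = nRT, solve for n = PV / (RT).
PV = 442 * 1.17 = 517.14
RT = 8.314 * 473 = 3932.522
n = 517.14 / 3932.522
n = 0.1315034 mol, rounded to 4 dp:

0.1315 mol


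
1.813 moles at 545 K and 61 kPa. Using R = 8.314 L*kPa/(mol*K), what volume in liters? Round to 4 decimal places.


PV = nRT, solve for V = nRT / P.
nRT = 1.813 * 8.314 * 545 = 8214.9387
V = 8214.9387 / 61
V = 134.67112623 L, rounded to 4 dp:

134.6711 L


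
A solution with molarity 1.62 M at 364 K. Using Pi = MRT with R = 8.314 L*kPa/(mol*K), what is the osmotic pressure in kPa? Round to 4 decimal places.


Osmotic pressure (van't Hoff): Pi = M*R*T.
RT = 8.314 * 364 = 3026.296
Pi = 1.62 * 3026.296
Pi = 4902.59952 kPa, rounded to 4 dp:

4902.5995 kPa


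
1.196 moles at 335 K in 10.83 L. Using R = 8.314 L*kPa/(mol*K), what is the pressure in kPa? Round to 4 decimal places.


PV = nRT, solve for P = nRT / V.
nRT = 1.196 * 8.314 * 335 = 3331.0872
P = 3331.0872 / 10.83
P = 307.57961219 kPa, rounded to 4 dp:

307.5796 kPa


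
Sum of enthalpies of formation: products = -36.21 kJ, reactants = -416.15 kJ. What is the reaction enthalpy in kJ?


dH_rxn = sum(dH_f products) - sum(dH_f reactants)
dH_rxn = -36.21 - (-416.15)
dH_rxn = 379.94 kJ:

379.94 kJ


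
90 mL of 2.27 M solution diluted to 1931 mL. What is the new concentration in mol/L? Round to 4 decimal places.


Dilution: M1*V1 = M2*V2, solve for M2.
M2 = M1*V1 / V2
M2 = 2.27 * 90 / 1931
M2 = 204.3 / 1931
M2 = 0.1058001 mol/L, rounded to 4 dp:

0.1058 mol/L


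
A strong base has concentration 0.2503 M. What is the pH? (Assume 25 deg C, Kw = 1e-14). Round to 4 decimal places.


A strong base dissociates completely, so [OH-] equals the given concentration.
pOH = -log10([OH-]) = -log10(0.2503) = 0.601539
pH = 14 - pOH = 14 - 0.601539
pH = 13.398461, rounded to 4 dp:

13.3985


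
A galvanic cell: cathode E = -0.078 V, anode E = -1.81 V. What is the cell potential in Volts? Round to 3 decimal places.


Standard cell potential: E_cell = E_cathode - E_anode.
E_cell = -0.078 - (-1.81)
E_cell = 1.732 V, rounded to 3 dp:

1.732 V


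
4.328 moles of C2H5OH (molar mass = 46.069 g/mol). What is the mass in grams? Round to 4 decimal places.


mass = n * M
mass = 4.328 * 46.069
mass = 199.386632 g, rounded to 4 dp:

199.3866 g


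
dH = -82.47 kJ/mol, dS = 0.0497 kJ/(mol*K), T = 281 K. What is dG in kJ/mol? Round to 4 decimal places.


Gibbs: dG = dH - T*dS (consistent units, dS already in kJ/(mol*K)).
T*dS = 281 * 0.0497 = 13.9657
dG = -82.47 - (13.9657)
dG = -96.4357 kJ/mol, rounded to 4 dp:

-96.4357 kJ/mol


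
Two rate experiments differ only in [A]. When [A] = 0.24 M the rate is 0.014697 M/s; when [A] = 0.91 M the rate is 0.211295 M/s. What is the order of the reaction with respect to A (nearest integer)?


Rate is proportional to [A]^n, so rate2/rate1 = ([A]2/[A]1)^n. Take logs to solve for n.
rate2/rate1 = 0.211295 / 0.014697 = 14.3767
[A]2/[A]1 = 0.91 / 0.24 = 3.7917
n = ln(14.3767) / ln(3.7917) = 2.0
Nearest integer order:

2


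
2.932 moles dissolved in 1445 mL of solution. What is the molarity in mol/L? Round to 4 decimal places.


Convert volume to liters: V_L = V_mL / 1000.
V_L = 1445 / 1000 = 1.445 L
M = n / V_L = 2.932 / 1.445
M = 2.02906574 mol/L, rounded to 4 dp:

2.0291 mol/L


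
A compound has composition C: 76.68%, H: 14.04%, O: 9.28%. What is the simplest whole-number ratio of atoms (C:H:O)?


Assume 100 g of compound, divide each mass% by atomic mass to get moles, then normalize by the smallest to get a raw atom ratio.
Moles per 100 g: C: 76.68/12.011 = 6.3841, H: 14.04/1.008 = 13.9286, O: 9.28/15.999 = 0.58
Raw ratio (divide by min = 0.58): C: 11.006, H: 24.013, O: 1.0
Multiply by 1 to clear fractions: C: 11.006 ~= 11, H: 24.013 ~= 24, O: 1.0 ~= 1
Reduce by GCD to get the simplest whole-number ratio:

11:24:1


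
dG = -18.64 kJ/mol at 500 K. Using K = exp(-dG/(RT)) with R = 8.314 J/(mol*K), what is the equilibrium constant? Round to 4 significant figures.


dG is in kJ/mol; multiply by 1000 to match R in J/(mol*K).
RT = 8.314 * 500 = 4157.0 J/mol
exponent = -dG*1000 / (RT) = -(-18.64*1000) / 4157.0 = 4.48400289
K = exp(4.48400289)
K = 88.588574, rounded to 4 significant figures:

88.59


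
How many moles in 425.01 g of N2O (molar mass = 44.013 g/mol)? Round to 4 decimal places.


n = mass / M
n = 425.01 / 44.013
n = 9.65646514 mol, rounded to 4 dp:

9.6565 mol


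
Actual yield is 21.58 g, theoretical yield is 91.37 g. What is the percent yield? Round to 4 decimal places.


% yield = 100 * actual / theoretical
% yield = 100 * 21.58 / 91.37
% yield = 23.61825544 %, rounded to 4 dp:

23.6183 %


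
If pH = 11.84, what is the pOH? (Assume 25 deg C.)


At 25 deg C, pH + pOH = 14.
pOH = 14 - pH = 14 - 11.84
pOH = 2.16:

2.16


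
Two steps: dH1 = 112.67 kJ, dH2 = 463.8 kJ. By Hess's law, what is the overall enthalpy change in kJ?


Hess's law: enthalpy is a state function, so add the step enthalpies.
dH_total = dH1 + dH2 = 112.67 + (463.8)
dH_total = 576.47 kJ:

576.47 kJ


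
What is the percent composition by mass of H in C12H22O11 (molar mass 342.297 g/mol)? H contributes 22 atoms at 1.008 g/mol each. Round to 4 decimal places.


pct = 100 * (n_elem * M_elem) / M_total
mass_contribution = 22 * 1.008 = 22.176 g/mol
pct = 100 * 22.176 / 342.297
pct = 6.47858439 %, rounded to 4 dp:

6.4786 %


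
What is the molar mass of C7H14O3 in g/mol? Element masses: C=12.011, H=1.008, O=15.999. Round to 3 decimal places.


M = sum(count * atomic_mass) over atoms.
M = 7*12.011 + 14*1.008 + 3*15.999
M = 84.077 + 14.112 + 47.997
M = 146.186 g/mol, rounded to 3 dp:

146.186 g/mol


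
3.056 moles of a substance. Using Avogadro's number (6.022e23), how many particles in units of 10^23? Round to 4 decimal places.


N = n * NA, then divide by 1e23 for the requested units.
N / 1e23 = n * 6.022
N / 1e23 = 3.056 * 6.022
N / 1e23 = 18.403232, rounded to 4 dp:

18.4032


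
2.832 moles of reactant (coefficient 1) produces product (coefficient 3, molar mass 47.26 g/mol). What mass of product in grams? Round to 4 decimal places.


Use the coefficient ratio to convert reactant moles to product moles, then multiply by the product's molar mass.
moles_P = moles_R * (coeff_P / coeff_R) = 2.832 * (3/1) = 8.496
mass_P = moles_P * M_P = 8.496 * 47.26
mass_P = 401.52096 g, rounded to 4 dp:

401.5210 g


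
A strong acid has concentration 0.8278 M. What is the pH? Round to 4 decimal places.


A strong acid dissociates completely, so [H+] equals the given concentration.
pH = -log10([H+]) = -log10(0.8278)
pH = 0.08207458, rounded to 4 dp:

0.0821


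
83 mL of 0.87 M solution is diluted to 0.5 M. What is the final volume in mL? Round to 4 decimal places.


Dilution: M1*V1 = M2*V2, solve for V2.
V2 = M1*V1 / M2
V2 = 0.87 * 83 / 0.5
V2 = 72.21 / 0.5
V2 = 144.42 mL, rounded to 4 dp:

144.4200 mL


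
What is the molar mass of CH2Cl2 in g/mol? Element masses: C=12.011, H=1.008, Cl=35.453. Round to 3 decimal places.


M = sum(count * atomic_mass) over atoms.
M = 1*12.011 + 2*1.008 + 2*35.453
M = 12.011 + 2.016 + 70.906
M = 84.933 g/mol, rounded to 3 dp:

84.933 g/mol


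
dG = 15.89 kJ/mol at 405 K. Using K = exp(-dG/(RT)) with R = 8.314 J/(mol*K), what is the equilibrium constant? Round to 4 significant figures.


dG is in kJ/mol; multiply by 1000 to match R in J/(mol*K).
RT = 8.314 * 405 = 3367.17 J/mol
exponent = -dG*1000 / (RT) = -(15.89*1000) / 3367.17 = -4.71909645
K = exp(-4.71909645)
K = 0.0089232375, rounded to 4 significant figures:

0.008923


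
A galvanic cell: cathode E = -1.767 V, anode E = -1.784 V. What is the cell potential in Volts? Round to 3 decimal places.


Standard cell potential: E_cell = E_cathode - E_anode.
E_cell = -1.767 - (-1.784)
E_cell = 0.017 V, rounded to 3 dp:

0.017 V


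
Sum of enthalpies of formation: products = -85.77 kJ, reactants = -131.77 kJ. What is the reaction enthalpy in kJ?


dH_rxn = sum(dH_f products) - sum(dH_f reactants)
dH_rxn = -85.77 - (-131.77)
dH_rxn = 46.0 kJ:

46.00 kJ


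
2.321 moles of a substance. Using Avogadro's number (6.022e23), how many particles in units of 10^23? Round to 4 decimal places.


N = n * NA, then divide by 1e23 for the requested units.
N / 1e23 = n * 6.022
N / 1e23 = 2.321 * 6.022
N / 1e23 = 13.977062, rounded to 4 dp:

13.9771


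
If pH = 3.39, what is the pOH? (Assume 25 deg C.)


At 25 deg C, pH + pOH = 14.
pOH = 14 - pH = 14 - 3.39
pOH = 10.61:

10.61


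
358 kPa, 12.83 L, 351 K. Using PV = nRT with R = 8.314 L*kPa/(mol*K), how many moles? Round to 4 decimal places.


PV = nRT, solve for n = PV / (RT).
PV = 358 * 12.83 = 4593.14
RT = 8.314 * 351 = 2918.214
n = 4593.14 / 2918.214
n = 1.57395585 mol, rounded to 4 dp:

1.5740 mol


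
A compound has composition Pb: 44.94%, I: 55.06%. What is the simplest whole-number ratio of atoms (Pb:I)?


Assume 100 g of compound, divide each mass% by atomic mass to get moles, then normalize by the smallest to get a raw atom ratio.
Moles per 100 g: Pb: 44.94/207.2 = 0.2169, I: 55.06/126.904 = 0.4339
Raw ratio (divide by min = 0.2169): Pb: 1.0, I: 2.0
Multiply by 1 to clear fractions: Pb: 1.0 ~= 1, I: 2.0 ~= 2
Reduce by GCD to get the simplest whole-number ratio:

1:2


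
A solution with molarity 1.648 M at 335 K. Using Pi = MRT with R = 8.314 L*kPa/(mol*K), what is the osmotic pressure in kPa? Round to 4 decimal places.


Osmotic pressure (van't Hoff): Pi = M*R*T.
RT = 8.314 * 335 = 2785.19
Pi = 1.648 * 2785.19
Pi = 4589.99312 kPa, rounded to 4 dp:

4589.9931 kPa


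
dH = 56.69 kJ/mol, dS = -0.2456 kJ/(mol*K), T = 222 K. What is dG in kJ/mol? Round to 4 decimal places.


Gibbs: dG = dH - T*dS (consistent units, dS already in kJ/(mol*K)).
T*dS = 222 * -0.2456 = -54.5232
dG = 56.69 - (-54.5232)
dG = 111.2132 kJ/mol, rounded to 4 dp:

111.2132 kJ/mol


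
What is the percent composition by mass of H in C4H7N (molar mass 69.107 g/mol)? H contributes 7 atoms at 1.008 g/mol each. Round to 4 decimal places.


pct = 100 * (n_elem * M_elem) / M_total
mass_contribution = 7 * 1.008 = 7.056 g/mol
pct = 100 * 7.056 / 69.107
pct = 10.21025366 %, rounded to 4 dp:

10.2103 %


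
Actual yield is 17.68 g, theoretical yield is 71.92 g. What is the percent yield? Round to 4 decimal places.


% yield = 100 * actual / theoretical
% yield = 100 * 17.68 / 71.92
% yield = 24.58286986 %, rounded to 4 dp:

24.5829 %


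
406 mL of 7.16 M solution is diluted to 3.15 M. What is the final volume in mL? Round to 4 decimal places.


Dilution: M1*V1 = M2*V2, solve for V2.
V2 = M1*V1 / M2
V2 = 7.16 * 406 / 3.15
V2 = 2906.96 / 3.15
V2 = 922.84444444 mL, rounded to 4 dp:

922.8444 mL


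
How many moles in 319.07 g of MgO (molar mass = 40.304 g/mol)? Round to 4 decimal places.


n = mass / M
n = 319.07 / 40.304
n = 7.91658396 mol, rounded to 4 dp:

7.9166 mol


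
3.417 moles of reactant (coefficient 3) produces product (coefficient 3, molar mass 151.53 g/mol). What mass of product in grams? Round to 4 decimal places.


Use the coefficient ratio to convert reactant moles to product moles, then multiply by the product's molar mass.
moles_P = moles_R * (coeff_P / coeff_R) = 3.417 * (3/3) = 3.417
mass_P = moles_P * M_P = 3.417 * 151.53
mass_P = 517.77801 g, rounded to 4 dp:

517.7780 g


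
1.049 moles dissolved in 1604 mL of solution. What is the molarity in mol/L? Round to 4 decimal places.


Convert volume to liters: V_L = V_mL / 1000.
V_L = 1604 / 1000 = 1.604 L
M = n / V_L = 1.049 / 1.604
M = 0.65399002 mol/L, rounded to 4 dp:

0.6540 mol/L


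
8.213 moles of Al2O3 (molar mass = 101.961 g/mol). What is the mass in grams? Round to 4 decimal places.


mass = n * M
mass = 8.213 * 101.961
mass = 837.405693 g, rounded to 4 dp:

837.4057 g


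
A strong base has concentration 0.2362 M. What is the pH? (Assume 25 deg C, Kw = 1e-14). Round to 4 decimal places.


A strong base dissociates completely, so [OH-] equals the given concentration.
pOH = -log10([OH-]) = -log10(0.2362) = 0.62672
pH = 14 - pOH = 14 - 0.62672
pH = 13.37328, rounded to 4 dp:

13.3733


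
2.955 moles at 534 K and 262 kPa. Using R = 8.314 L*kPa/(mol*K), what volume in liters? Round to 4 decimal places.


PV = nRT, solve for V = nRT / P.
nRT = 2.955 * 8.314 * 534 = 13119.2426
V = 13119.2426 / 262
V = 50.07344504 L, rounded to 4 dp:

50.0734 L


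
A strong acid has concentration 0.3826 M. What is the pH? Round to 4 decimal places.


A strong acid dissociates completely, so [H+] equals the given concentration.
pH = -log10([H+]) = -log10(0.3826)
pH = 0.41725503, rounded to 4 dp:

0.4173


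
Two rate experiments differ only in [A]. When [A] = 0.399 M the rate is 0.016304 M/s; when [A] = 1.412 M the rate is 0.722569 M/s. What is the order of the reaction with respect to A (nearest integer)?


Rate is proportional to [A]^n, so rate2/rate1 = ([A]2/[A]1)^n. Take logs to solve for n.
rate2/rate1 = 0.722569 / 0.016304 = 44.3185
[A]2/[A]1 = 1.412 / 0.399 = 3.5388
n = ln(44.3185) / ln(3.5388) = 3.0
Nearest integer order:

3
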